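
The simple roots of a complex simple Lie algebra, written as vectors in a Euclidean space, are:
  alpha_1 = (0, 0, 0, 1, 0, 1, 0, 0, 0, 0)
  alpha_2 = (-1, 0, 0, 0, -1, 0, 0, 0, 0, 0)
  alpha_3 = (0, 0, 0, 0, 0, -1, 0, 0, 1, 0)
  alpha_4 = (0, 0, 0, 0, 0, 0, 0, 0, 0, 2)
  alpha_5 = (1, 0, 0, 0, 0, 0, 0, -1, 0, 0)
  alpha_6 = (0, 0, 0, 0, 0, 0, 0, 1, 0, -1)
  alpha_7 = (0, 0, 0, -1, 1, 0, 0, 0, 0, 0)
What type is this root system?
type C_7

Compute the Cartan integers a_ij = 2(alpha_i, alpha_j)/(alpha_j, alpha_j); the resulting 7x7 Cartan matrix is
[[2, 0, -1, 0, 0, 0, -1], [0, 2, 0, 0, -1, 0, -1], [-1, 0, 2, 0, 0, 0, 0], [0, 0, 0, 2, 0, -2, 0], [0, -1, 0, 0, 2, -1, 0], [0, 0, 0, -1, -1, 2, 0], [-1, -1, 0, 0, 0, 0, 2]].
The roots have two lengths (squared-length ratio 2:1); the short ones are alpha_{1,2,3,5,6,7}. The associated Dynkin diagram is a chain of 7 nodes with a double edge at one end; the terminal node there is the unique long simple root (C_7), so the type is C_7 (the algebra sp(14)).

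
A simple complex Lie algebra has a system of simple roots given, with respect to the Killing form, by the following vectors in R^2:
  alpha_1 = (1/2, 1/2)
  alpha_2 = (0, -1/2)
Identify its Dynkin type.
B_2

Compute the Cartan integers a_ij = 2(alpha_i, alpha_j)/(alpha_j, alpha_j); the resulting 2x2 Cartan matrix is
[[2, -2], [-1, 2]].
The roots have two lengths (squared-length ratio 2:1); the short ones are alpha_{2}. The associated Dynkin diagram is a chain of 2 nodes with a double edge at one end; the terminal node there is the unique short simple root (B_2), so the type is B_2 (the algebra so(5)).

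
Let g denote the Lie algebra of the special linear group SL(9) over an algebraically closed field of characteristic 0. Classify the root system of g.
A8

This is sl(9), which has dimension 9^2 - 1 = 80 and rank 9 - 1 = 8 (a Cartan subalgebra is the diagonal traceless matrices). In the classification of classical Lie algebras, the special linear algebra sl(n+1) has type A_n; here n = 8, so the Dynkin diagram is a chain of 8 nodes with single edges (A_8). Hence the type is A_8.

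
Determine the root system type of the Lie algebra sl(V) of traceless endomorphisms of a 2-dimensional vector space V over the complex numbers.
A_1 (sl(2))

This is sl(2), which has dimension 2^2 - 1 = 3 and rank 2 - 1 = 1 (a Cartan subalgebra is the diagonal traceless matrices). In the classification of classical Lie algebras, the special linear algebra sl(n+1) has type A_n; here n = 1, so the Dynkin diagram is a chain of 1 nodes with single edges (A_1). Hence the type is A_1.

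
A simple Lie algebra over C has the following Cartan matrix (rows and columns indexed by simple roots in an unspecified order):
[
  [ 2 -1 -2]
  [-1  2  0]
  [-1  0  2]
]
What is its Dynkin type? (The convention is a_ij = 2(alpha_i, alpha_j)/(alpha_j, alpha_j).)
B_3 (so(7))

The matrix has rank 3 with 2's on the diagonal. Reading the off-diagonal entries as Dynkin edges (a single edge where a_ij = a_ji = -1; a double or triple edge where a_ij * a_ji = 2 or 3), the diagram is a chain of 3 nodes with a double edge at one end; the terminal node there is the unique short simple root (B_3). One simple-root ordering that puts it in standard form is (alpha_2, alpha_1, alpha_3). So the algebra is type B_3, i.e. so(7).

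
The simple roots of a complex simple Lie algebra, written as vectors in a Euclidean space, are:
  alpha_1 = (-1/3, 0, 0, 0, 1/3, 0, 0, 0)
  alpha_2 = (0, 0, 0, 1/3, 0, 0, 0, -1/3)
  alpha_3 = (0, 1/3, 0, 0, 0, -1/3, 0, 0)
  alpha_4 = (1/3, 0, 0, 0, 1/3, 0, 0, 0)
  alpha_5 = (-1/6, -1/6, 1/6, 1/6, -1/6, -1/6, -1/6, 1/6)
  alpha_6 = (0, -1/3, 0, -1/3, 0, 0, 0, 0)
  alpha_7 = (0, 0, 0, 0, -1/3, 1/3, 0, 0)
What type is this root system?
type E_7

Compute the Cartan integers a_ij = 2(alpha_i, alpha_j)/(alpha_j, alpha_j); the resulting 7x7 Cartan matrix is
[[2, 0, 0, 0, 0, 0, -1], [0, 2, 0, 0, 0, -1, 0], [0, 0, 2, 0, 0, -1, -1], [0, 0, 0, 2, -1, 0, -1], [0, 0, 0, -1, 2, 0, 0], [0, -1, -1, 0, 0, 2, 0], [-1, 0, -1, -1, 0, 0, 2]].
All simple roots have the same length, so the diagram is simply laced. The associated Dynkin diagram is a chain of 6 nodes with one extra node attached to the third node from one end (E_7), so the type is E_7.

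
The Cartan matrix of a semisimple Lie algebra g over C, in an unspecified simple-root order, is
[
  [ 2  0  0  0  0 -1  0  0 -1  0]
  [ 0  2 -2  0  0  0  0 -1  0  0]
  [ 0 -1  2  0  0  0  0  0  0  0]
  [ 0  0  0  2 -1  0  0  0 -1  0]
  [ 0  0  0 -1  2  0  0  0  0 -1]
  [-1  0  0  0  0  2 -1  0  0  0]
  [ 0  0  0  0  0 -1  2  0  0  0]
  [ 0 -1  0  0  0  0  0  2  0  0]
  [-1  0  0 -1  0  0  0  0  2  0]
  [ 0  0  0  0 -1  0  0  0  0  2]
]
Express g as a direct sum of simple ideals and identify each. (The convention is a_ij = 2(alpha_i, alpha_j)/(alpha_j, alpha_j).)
type A_7 ⊕ type B_3

The diagram associated to this matrix has two connected components: the simple roots {alpha_1, alpha_4, alpha_5, alpha_6, alpha_7, alpha_9, alpha_10} form a chain of 7 nodes with single edges (A_7), and {alpha_2, alpha_3, alpha_8} form a chain of 3 nodes with a double edge at one end; the terminal node there is the unique short simple root (B_3). A semisimple Lie algebra decomposes uniquely as the direct sum of simple ideals, one per connected component of its Dynkin diagram, so g ≅ A_7 ⊕ B_3 (dimension 63 + 21 = 84).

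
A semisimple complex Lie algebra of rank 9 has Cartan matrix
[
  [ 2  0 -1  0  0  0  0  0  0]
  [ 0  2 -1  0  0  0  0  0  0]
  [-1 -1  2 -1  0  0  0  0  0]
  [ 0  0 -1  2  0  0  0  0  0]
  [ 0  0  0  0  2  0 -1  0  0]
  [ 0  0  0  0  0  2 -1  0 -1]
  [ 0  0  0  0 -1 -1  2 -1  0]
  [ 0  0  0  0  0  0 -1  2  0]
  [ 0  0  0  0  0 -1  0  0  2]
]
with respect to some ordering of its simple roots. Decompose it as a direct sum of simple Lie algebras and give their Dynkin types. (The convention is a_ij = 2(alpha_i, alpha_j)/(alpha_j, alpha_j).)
The diagram associated to this matrix has two connected components: the simple roots {alpha_1, alpha_2, alpha_3, alpha_4} form a chain of 2 nodes with a fork of two nodes at one end (D_4), and {alpha_5, alpha_6, alpha_7, alpha_8, alpha_9} form a chain of 3 nodes with a fork of two nodes at one end (D_5). A semisimple Lie algebra decomposes uniquely as the direct sum of simple ideals, one per connected component of its Dynkin diagram, so g ≅ D_4 ⊕ D_5 (dimension 28 + 45 = 73).

D_4 + D_5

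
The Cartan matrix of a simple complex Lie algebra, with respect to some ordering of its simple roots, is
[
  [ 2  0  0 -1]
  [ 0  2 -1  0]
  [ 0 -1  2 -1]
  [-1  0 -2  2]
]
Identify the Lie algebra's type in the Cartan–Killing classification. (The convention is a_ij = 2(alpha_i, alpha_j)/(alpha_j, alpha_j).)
The matrix has rank 4 with 2's on the diagonal. Reading the off-diagonal entries as Dynkin edges (a single edge where a_ij = a_ji = -1; a double or triple edge where a_ij * a_ji = 2 or 3), the diagram is a chain of 4 nodes with a double edge between the middle two (F_4). One simple-root ordering that puts it in standard form is (alpha_1, alpha_4, alpha_3, alpha_2). So the algebra is type F_4.

type F_4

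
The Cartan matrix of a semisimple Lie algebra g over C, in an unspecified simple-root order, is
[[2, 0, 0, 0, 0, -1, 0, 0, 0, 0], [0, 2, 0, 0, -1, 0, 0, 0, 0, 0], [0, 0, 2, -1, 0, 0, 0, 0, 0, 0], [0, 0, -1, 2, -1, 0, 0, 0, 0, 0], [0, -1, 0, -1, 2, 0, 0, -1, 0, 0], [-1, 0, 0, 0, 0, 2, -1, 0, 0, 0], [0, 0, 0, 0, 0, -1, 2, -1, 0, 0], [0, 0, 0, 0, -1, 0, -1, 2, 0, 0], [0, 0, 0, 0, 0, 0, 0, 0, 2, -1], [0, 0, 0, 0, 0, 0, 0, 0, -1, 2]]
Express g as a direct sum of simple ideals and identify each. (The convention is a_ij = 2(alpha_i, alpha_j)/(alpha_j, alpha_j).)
The diagram associated to this matrix has two connected components: the simple roots {alpha_9, alpha_10} form a chain of 2 nodes with single edges (A_2), and {alpha_1, alpha_2, alpha_3, alpha_4, alpha_5, alpha_6, alpha_7, alpha_8} form a chain of 7 nodes with one extra node attached to the third node from one end (E_8). A semisimple Lie algebra decomposes uniquely as the direct sum of simple ideals, one per connected component of its Dynkin diagram, so g ≅ A_2 ⊕ E_8 (dimension 8 + 248 = 256).

type A_2 ⊕ type E_8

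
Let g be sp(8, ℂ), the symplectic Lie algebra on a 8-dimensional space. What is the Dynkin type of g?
C4

This is sp(8), which has dimension 8(8+1)/2 = 36 and rank 8/2 = 4. In the classification of classical Lie algebras, the symplectic algebra sp(2n) has type C_n; here n = 4, so the Dynkin diagram is a chain of 4 nodes with a double edge at one end; the terminal node there is the unique long simple root (C_4). Hence the type is C_4.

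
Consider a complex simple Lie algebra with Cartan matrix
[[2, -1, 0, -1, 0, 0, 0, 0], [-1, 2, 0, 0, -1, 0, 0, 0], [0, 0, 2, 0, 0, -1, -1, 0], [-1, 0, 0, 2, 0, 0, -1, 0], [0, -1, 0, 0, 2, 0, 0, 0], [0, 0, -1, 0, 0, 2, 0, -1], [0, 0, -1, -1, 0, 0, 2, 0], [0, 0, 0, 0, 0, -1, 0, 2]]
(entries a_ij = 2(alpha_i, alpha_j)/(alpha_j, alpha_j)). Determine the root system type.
The matrix has rank 8 with 2's on the diagonal. Reading the off-diagonal entries as Dynkin edges (a single edge where a_ij = a_ji = -1; a double or triple edge where a_ij * a_ji = 2 or 3), the diagram is a chain of 8 nodes with single edges (A_8). One simple-root ordering that puts it in standard form is (alpha_8, alpha_6, alpha_3, alpha_7, alpha_4, alpha_1, alpha_2, alpha_5). So the algebra is type A_8, i.e. sl(9).

A_8 (sl(9))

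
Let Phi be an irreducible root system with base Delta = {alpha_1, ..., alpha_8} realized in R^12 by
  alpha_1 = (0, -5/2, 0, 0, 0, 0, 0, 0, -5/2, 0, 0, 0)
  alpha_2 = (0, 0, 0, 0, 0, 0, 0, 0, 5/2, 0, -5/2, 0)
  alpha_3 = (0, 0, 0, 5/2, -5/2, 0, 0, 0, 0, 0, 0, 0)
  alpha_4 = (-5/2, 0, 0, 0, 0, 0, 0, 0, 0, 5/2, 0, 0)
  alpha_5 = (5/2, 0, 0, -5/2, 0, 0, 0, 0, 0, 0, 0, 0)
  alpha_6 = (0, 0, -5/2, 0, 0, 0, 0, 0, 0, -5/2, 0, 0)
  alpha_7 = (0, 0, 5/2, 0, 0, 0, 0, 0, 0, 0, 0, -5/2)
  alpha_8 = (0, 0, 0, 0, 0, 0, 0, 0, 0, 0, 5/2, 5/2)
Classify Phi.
A8

Compute the Cartan integers a_ij = 2(alpha_i, alpha_j)/(alpha_j, alpha_j); the resulting 8x8 Cartan matrix is
[[2, -1, 0, 0, 0, 0, 0, 0], [-1, 2, 0, 0, 0, 0, 0, -1], [0, 0, 2, 0, -1, 0, 0, 0], [0, 0, 0, 2, -1, -1, 0, 0], [0, 0, -1, -1, 2, 0, 0, 0], [0, 0, 0, -1, 0, 2, -1, 0], [0, 0, 0, 0, 0, -1, 2, -1], [0, -1, 0, 0, 0, 0, -1, 2]].
All simple roots have the same length, so the diagram is simply laced. The associated Dynkin diagram is a chain of 8 nodes with single edges (A_8), so the type is A_8 (the algebra sl(9)).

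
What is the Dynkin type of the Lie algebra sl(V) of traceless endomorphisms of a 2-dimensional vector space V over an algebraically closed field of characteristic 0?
A_1 (sl(2))

This is sl(2), which has dimension 2^2 - 1 = 3 and rank 2 - 1 = 1 (a Cartan subalgebra is the diagonal traceless matrices). In the classification of classical Lie algebras, the special linear algebra sl(n+1) has type A_n; here n = 1, so the Dynkin diagram is a chain of 1 nodes with single edges (A_1). Hence the type is A_1.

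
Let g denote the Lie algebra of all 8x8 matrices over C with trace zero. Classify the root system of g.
type A_7

This is sl(8), which has dimension 8^2 - 1 = 63 and rank 8 - 1 = 7 (a Cartan subalgebra is the diagonal traceless matrices). In the classification of classical Lie algebras, the special linear algebra sl(n+1) has type A_n; here n = 7, so the Dynkin diagram is a chain of 7 nodes with single edges (A_7). Hence the type is A_7.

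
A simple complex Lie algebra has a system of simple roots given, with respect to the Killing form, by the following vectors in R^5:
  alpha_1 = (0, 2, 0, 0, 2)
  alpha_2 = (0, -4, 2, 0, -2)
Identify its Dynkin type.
Compute the Cartan integers a_ij = 2(alpha_i, alpha_j)/(alpha_j, alpha_j); the resulting 2x2 Cartan matrix is
[[2, -1], [-3, 2]].
The roots have two lengths (squared-length ratio 3:1); the short ones are alpha_{1}. The associated Dynkin diagram is two nodes joined by a triple edge (G_2), so the type is G_2.

G2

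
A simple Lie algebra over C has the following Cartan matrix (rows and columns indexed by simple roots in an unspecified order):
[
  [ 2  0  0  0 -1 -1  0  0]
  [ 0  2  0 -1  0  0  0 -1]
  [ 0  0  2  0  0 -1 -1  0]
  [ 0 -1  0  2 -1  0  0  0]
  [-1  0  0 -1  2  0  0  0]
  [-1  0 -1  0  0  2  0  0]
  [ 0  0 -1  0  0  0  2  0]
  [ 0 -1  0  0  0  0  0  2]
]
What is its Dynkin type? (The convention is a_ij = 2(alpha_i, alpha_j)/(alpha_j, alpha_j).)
A_8 (sl(9))

The matrix has rank 8 with 2's on the diagonal. Reading the off-diagonal entries as Dynkin edges (a single edge where a_ij = a_ji = -1; a double or triple edge where a_ij * a_ji = 2 or 3), the diagram is a chain of 8 nodes with single edges (A_8). One simple-root ordering that puts it in standard form is (alpha_7, alpha_3, alpha_6, alpha_1, alpha_5, alpha_4, alpha_2, alpha_8). So the algebra is type A_8, i.e. sl(9).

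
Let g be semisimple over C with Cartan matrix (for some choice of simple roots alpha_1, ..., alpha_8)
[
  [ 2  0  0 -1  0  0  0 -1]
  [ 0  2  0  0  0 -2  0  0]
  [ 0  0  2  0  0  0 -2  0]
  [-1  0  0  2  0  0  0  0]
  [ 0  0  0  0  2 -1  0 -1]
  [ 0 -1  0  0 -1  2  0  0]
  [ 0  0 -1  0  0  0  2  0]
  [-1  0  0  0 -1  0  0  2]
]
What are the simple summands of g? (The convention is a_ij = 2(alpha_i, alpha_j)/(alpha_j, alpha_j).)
type B_2 + type C_6

The diagram associated to this matrix has two connected components: the simple roots {alpha_3, alpha_7} form a chain of 2 nodes with a double edge at one end; the terminal node there is the unique short simple root (B_2), and {alpha_1, alpha_2, alpha_4, alpha_5, alpha_6, alpha_8} form a chain of 6 nodes with a double edge at one end; the terminal node there is the unique long simple root (C_6). A semisimple Lie algebra decomposes uniquely as the direct sum of simple ideals, one per connected component of its Dynkin diagram, so g ≅ B_2 ⊕ C_6 (dimension 10 + 78 = 88).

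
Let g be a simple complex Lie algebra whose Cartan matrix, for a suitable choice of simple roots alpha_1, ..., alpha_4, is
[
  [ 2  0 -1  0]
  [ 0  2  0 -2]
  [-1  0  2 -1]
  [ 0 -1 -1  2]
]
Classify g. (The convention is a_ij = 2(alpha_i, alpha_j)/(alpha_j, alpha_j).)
C_4 (sp(8))

The matrix has rank 4 with 2's on the diagonal. Reading the off-diagonal entries as Dynkin edges (a single edge where a_ij = a_ji = -1; a double or triple edge where a_ij * a_ji = 2 or 3), the diagram is a chain of 4 nodes with a double edge at one end; the terminal node there is the unique long simple root (C_4). One simple-root ordering that puts it in standard form is (alpha_1, alpha_3, alpha_4, alpha_2). So the algebra is type C_4, i.e. sp(8).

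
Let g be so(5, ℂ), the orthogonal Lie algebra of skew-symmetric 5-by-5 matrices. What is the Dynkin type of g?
B_2 (so(5))

This is so(5) with 5 odd, which has dimension 5(5-1)/2 = 10 and rank (5-1)/2 = 2. In the classification of classical Lie algebras, the orthogonal algebra so(2n+1) in an odd number of variables has type B_n; here n = 2, so the Dynkin diagram is a chain of 2 nodes with a double edge at one end; the terminal node there is the unique short simple root (B_2). Hence the type is B_2.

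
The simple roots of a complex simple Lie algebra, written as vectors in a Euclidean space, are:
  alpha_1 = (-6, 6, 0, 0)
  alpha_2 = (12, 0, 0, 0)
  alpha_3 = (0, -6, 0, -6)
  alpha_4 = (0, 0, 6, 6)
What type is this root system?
C4

Compute the Cartan integers a_ij = 2(alpha_i, alpha_j)/(alpha_j, alpha_j); the resulting 4x4 Cartan matrix is
[[2, -1, -1, 0], [-2, 2, 0, 0], [-1, 0, 2, -1], [0, 0, -1, 2]].
The roots have two lengths (squared-length ratio 2:1); the short ones are alpha_{1,3,4}. The associated Dynkin diagram is a chain of 4 nodes with a double edge at one end; the terminal node there is the unique long simple root (C_4), so the type is C_4 (the algebra sp(8)).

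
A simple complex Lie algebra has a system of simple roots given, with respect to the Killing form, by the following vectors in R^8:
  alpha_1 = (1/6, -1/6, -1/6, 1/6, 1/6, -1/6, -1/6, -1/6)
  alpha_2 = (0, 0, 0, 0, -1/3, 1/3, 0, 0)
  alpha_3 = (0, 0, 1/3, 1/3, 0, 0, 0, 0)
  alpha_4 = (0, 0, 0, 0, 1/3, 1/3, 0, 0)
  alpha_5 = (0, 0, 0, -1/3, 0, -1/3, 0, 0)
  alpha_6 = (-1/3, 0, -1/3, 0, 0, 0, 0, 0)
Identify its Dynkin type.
E6

Compute the Cartan integers a_ij = 2(alpha_i, alpha_j)/(alpha_j, alpha_j); the resulting 6x6 Cartan matrix is
[[2, -1, 0, 0, 0, 0], [-1, 2, 0, 0, -1, 0], [0, 0, 2, 0, -1, -1], [0, 0, 0, 2, -1, 0], [0, -1, -1, -1, 2, 0], [0, 0, -1, 0, 0, 2]].
All simple roots have the same length, so the diagram is simply laced. The associated Dynkin diagram is a chain of 5 nodes with one extra node attached to the third node from one end (E_6), so the type is E_6.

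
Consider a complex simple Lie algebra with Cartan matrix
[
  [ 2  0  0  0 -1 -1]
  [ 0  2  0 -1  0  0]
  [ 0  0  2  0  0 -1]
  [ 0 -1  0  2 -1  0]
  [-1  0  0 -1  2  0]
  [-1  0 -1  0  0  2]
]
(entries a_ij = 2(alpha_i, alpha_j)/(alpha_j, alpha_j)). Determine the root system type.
A_6 (sl(7))

The matrix has rank 6 with 2's on the diagonal. Reading the off-diagonal entries as Dynkin edges (a single edge where a_ij = a_ji = -1; a double or triple edge where a_ij * a_ji = 2 or 3), the diagram is a chain of 6 nodes with single edges (A_6). One simple-root ordering that puts it in standard form is (alpha_2, alpha_4, alpha_5, alpha_1, alpha_6, alpha_3). So the algebra is type A_6, i.e. sl(7).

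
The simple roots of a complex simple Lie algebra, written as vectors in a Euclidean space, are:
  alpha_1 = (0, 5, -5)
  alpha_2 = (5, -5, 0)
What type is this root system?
Compute the Cartan integers a_ij = 2(alpha_i, alpha_j)/(alpha_j, alpha_j); the resulting 2x2 Cartan matrix is
[[2, -1], [-1, 2]].
All simple roots have the same length, so the diagram is simply laced. The associated Dynkin diagram is a chain of 2 nodes with single edges (A_2), so the type is A_2 (the algebra sl(3)).

type A_2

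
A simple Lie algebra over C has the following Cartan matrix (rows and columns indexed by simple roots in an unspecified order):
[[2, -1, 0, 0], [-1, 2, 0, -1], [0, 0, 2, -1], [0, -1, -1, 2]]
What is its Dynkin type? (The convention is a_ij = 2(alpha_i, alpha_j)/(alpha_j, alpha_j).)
A_4 (sl(5))

The matrix has rank 4 with 2's on the diagonal. Reading the off-diagonal entries as Dynkin edges (a single edge where a_ij = a_ji = -1; a double or triple edge where a_ij * a_ji = 2 or 3), the diagram is a chain of 4 nodes with single edges (A_4). One simple-root ordering that puts it in standard form is (alpha_3, alpha_4, alpha_2, alpha_1). So the algebra is type A_4, i.e. sl(5).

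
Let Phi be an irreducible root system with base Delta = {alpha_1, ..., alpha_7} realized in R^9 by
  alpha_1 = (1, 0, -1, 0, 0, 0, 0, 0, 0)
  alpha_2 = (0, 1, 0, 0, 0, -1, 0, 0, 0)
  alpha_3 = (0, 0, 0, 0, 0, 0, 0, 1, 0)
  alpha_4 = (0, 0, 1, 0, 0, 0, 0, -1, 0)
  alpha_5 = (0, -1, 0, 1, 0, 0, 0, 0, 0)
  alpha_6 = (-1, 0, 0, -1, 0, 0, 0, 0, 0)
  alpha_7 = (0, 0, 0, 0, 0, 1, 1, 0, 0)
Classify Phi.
Compute the Cartan integers a_ij = 2(alpha_i, alpha_j)/(alpha_j, alpha_j); the resulting 7x7 Cartan matrix is
[[2, 0, 0, -1, 0, -1, 0], [0, 2, 0, 0, -1, 0, -1], [0, 0, 2, -1, 0, 0, 0], [-1, 0, -2, 2, 0, 0, 0], [0, -1, 0, 0, 2, -1, 0], [-1, 0, 0, 0, -1, 2, 0], [0, -1, 0, 0, 0, 0, 2]].
The roots have two lengths (squared-length ratio 2:1); the short ones are alpha_{3}. The associated Dynkin diagram is a chain of 7 nodes with a double edge at one end; the terminal node there is the unique short simple root (B_7), so the type is B_7 (the algebra so(15)).

B_7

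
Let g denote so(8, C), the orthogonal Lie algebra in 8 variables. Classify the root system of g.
D_4

This is so(8) with 8 even, which has dimension 8(8-1)/2 = 28 and rank 8/2 = 4. In the classification of classical Lie algebras, the orthogonal algebra so(2n) in an even number of variables has type D_n; here n = 4, so the Dynkin diagram is a chain of 2 nodes with a fork of two nodes at one end (D_4). Hence the type is D_4.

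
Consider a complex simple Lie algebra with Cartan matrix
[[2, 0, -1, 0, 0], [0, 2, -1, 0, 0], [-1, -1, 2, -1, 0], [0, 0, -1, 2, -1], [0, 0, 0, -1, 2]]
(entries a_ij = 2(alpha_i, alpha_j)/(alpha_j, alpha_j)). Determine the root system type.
The matrix has rank 5 with 2's on the diagonal. Reading the off-diagonal entries as Dynkin edges (a single edge where a_ij = a_ji = -1; a double or triple edge where a_ij * a_ji = 2 or 3), the diagram is a chain of 3 nodes with a fork of two nodes at one end (D_5). One simple-root ordering that puts it in standard form is (alpha_5, alpha_4, alpha_3, alpha_2, alpha_1). So the algebra is type D_5, i.e. so(10).

D5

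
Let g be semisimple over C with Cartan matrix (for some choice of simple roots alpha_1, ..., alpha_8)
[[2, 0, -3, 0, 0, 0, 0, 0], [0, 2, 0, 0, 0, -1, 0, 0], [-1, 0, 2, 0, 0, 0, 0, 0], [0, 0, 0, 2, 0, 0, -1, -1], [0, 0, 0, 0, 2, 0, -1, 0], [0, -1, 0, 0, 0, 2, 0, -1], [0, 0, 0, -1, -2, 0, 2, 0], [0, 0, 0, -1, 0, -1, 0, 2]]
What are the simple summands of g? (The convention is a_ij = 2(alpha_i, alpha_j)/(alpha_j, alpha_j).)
The diagram associated to this matrix has two connected components: the simple roots {alpha_2, alpha_4, alpha_5, alpha_6, alpha_7, alpha_8} form a chain of 6 nodes with a double edge at one end; the terminal node there is the unique short simple root (B_6), and {alpha_1, alpha_3} form two nodes joined by a triple edge (G_2). A semisimple Lie algebra decomposes uniquely as the direct sum of simple ideals, one per connected component of its Dynkin diagram, so g ≅ B_6 ⊕ G_2 (dimension 78 + 14 = 92).

type B_6 ⊕ type G_2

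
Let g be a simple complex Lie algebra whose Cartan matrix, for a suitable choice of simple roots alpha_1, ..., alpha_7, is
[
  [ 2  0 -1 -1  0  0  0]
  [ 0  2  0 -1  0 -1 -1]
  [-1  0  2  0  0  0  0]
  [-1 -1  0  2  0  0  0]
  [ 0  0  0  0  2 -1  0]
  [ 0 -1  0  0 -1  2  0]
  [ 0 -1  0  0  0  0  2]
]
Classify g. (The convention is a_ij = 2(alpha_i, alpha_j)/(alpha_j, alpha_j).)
The matrix has rank 7 with 2's on the diagonal. Reading the off-diagonal entries as Dynkin edges (a single edge where a_ij = a_ji = -1; a double or triple edge where a_ij * a_ji = 2 or 3), the diagram is a chain of 6 nodes with one extra node attached to the third node from one end (E_7). One simple-root ordering that puts it in standard form is (alpha_5, alpha_7, alpha_6, alpha_2, alpha_4, alpha_1, alpha_3). So the algebra is type E_7.

E_7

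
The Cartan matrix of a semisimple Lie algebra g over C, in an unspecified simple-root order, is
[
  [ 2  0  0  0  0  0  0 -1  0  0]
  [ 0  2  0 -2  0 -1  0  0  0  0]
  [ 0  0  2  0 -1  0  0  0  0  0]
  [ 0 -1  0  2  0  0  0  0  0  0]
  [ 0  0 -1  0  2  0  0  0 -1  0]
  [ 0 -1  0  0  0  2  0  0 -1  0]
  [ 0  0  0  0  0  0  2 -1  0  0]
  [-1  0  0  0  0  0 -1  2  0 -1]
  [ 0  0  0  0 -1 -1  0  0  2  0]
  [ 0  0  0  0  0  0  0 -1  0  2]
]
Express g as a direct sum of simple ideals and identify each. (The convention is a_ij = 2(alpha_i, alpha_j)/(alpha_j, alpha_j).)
The diagram associated to this matrix has two connected components: the simple roots {alpha_2, alpha_3, alpha_4, alpha_5, alpha_6, alpha_9} form a chain of 6 nodes with a double edge at one end; the terminal node there is the unique short simple root (B_6), and {alpha_1, alpha_7, alpha_8, alpha_10} form a chain of 2 nodes with a fork of two nodes at one end (D_4). A semisimple Lie algebra decomposes uniquely as the direct sum of simple ideals, one per connected component of its Dynkin diagram, so g ≅ B_6 ⊕ D_4 (dimension 78 + 28 = 106).

B_6 + D_4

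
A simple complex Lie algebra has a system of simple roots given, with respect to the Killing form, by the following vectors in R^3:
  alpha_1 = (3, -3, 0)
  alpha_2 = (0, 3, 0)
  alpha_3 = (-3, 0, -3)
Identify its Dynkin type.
B3

Compute the Cartan integers a_ij = 2(alpha_i, alpha_j)/(alpha_j, alpha_j); the resulting 3x3 Cartan matrix is
[[2, -2, -1], [-1, 2, 0], [-1, 0, 2]].
The roots have two lengths (squared-length ratio 2:1); the short ones are alpha_{2}. The associated Dynkin diagram is a chain of 3 nodes with a double edge at one end; the terminal node there is the unique short simple root (B_3), so the type is B_3 (the algebra so(7)).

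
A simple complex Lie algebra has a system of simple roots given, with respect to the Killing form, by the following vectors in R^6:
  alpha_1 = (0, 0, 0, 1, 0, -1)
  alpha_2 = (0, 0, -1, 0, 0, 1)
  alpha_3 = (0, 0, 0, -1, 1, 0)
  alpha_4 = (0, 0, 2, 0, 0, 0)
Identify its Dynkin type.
Compute the Cartan integers a_ij = 2(alpha_i, alpha_j)/(alpha_j, alpha_j); the resulting 4x4 Cartan matrix is
[[2, -1, -1, 0], [-1, 2, 0, -1], [-1, 0, 2, 0], [0, -2, 0, 2]].
The roots have two lengths (squared-length ratio 2:1); the short ones are alpha_{1,2,3}. The associated Dynkin diagram is a chain of 4 nodes with a double edge at one end; the terminal node there is the unique long simple root (C_4), so the type is C_4 (the algebra sp(8)).

C4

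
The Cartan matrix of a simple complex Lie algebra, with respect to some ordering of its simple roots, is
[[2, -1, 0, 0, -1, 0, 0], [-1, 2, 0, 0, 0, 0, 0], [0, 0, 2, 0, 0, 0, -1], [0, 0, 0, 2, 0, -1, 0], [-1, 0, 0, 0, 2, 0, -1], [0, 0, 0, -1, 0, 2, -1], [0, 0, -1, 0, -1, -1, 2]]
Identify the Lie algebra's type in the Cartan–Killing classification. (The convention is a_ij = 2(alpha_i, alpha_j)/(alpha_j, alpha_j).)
E_7

The matrix has rank 7 with 2's on the diagonal. Reading the off-diagonal entries as Dynkin edges (a single edge where a_ij = a_ji = -1; a double or triple edge where a_ij * a_ji = 2 or 3), the diagram is a chain of 6 nodes with one extra node attached to the third node from one end (E_7). One simple-root ordering that puts it in standard form is (alpha_4, alpha_3, alpha_6, alpha_7, alpha_5, alpha_1, alpha_2). So the algebra is type E_7.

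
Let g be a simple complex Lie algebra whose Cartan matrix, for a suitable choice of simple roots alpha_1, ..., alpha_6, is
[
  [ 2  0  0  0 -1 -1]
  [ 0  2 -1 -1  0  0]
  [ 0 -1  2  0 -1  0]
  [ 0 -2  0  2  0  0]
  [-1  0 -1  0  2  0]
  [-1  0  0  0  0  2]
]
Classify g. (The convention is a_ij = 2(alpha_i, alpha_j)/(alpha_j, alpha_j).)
C6

The matrix has rank 6 with 2's on the diagonal. Reading the off-diagonal entries as Dynkin edges (a single edge where a_ij = a_ji = -1; a double or triple edge where a_ij * a_ji = 2 or 3), the diagram is a chain of 6 nodes with a double edge at one end; the terminal node there is the unique long simple root (C_6). One simple-root ordering that puts it in standard form is (alpha_6, alpha_1, alpha_5, alpha_3, alpha_2, alpha_4). So the algebra is type C_6, i.e. sp(12).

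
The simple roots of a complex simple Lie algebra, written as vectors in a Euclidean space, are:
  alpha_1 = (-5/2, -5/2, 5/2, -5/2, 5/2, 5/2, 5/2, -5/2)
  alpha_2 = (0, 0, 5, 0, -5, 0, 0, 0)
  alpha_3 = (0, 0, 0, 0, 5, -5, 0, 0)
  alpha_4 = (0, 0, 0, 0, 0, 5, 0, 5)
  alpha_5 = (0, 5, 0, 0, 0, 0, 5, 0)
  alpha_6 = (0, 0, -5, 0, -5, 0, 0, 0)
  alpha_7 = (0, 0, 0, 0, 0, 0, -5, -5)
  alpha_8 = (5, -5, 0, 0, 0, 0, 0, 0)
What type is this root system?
Compute the Cartan integers a_ij = 2(alpha_i, alpha_j)/(alpha_j, alpha_j); the resulting 8x8 Cartan matrix is
[[2, 0, 0, 0, 0, -1, 0, 0], [0, 2, -1, 0, 0, 0, 0, 0], [0, -1, 2, -1, 0, -1, 0, 0], [0, 0, -1, 2, 0, 0, -1, 0], [0, 0, 0, 0, 2, 0, -1, -1], [-1, 0, -1, 0, 0, 2, 0, 0], [0, 0, 0, -1, -1, 0, 2, 0], [0, 0, 0, 0, -1, 0, 0, 2]].
All simple roots have the same length, so the diagram is simply laced. The associated Dynkin diagram is a chain of 7 nodes with one extra node attached to the third node from one end (E_8), so the type is E_8.

E8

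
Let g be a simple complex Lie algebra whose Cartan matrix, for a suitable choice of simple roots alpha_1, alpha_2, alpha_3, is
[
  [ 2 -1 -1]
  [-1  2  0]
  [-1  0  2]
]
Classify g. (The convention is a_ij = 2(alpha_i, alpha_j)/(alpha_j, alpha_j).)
The matrix has rank 3 with 2's on the diagonal. Reading the off-diagonal entries as Dynkin edges (a single edge where a_ij = a_ji = -1; a double or triple edge where a_ij * a_ji = 2 or 3), the diagram is a chain of 3 nodes with single edges (A_3). One simple-root ordering that puts it in standard form is (alpha_3, alpha_1, alpha_2). So the algebra is type A_3, i.e. sl(4).

A_3 (sl(4))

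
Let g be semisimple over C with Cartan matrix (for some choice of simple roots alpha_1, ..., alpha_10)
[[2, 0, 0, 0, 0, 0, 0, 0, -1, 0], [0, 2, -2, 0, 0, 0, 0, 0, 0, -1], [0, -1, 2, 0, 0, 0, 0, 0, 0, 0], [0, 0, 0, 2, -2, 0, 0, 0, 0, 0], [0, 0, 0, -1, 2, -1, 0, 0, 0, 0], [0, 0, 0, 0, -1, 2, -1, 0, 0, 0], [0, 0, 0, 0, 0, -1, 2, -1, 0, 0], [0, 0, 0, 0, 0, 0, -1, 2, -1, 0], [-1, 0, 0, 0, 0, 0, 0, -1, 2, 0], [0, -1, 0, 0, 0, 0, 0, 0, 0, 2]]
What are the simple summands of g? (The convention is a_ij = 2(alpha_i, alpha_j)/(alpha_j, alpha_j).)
B_3 (so(7)) + C_7 (sp(14))

The diagram associated to this matrix has two connected components: the simple roots {alpha_2, alpha_3, alpha_10} form a chain of 3 nodes with a double edge at one end; the terminal node there is the unique short simple root (B_3), and {alpha_1, alpha_4, alpha_5, alpha_6, alpha_7, alpha_8, alpha_9} form a chain of 7 nodes with a double edge at one end; the terminal node there is the unique long simple root (C_7). A semisimple Lie algebra decomposes uniquely as the direct sum of simple ideals, one per connected component of its Dynkin diagram, so g ≅ B_3 ⊕ C_7 (dimension 21 + 105 = 126).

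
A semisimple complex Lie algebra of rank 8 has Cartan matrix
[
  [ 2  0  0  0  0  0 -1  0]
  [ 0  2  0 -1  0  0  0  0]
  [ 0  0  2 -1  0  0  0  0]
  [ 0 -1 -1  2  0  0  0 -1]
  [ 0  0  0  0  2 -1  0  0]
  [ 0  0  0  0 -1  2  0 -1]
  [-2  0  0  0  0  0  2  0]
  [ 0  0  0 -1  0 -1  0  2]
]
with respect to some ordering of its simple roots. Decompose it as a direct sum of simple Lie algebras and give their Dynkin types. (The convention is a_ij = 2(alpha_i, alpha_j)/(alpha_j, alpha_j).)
The diagram associated to this matrix has two connected components: the simple roots {alpha_1, alpha_7} form a chain of 2 nodes with a double edge at one end; the terminal node there is the unique short simple root (B_2), and {alpha_2, alpha_3, alpha_4, alpha_5, alpha_6, alpha_8} form a chain of 4 nodes with a fork of two nodes at one end (D_6). A semisimple Lie algebra decomposes uniquely as the direct sum of simple ideals, one per connected component of its Dynkin diagram, so g ≅ B_2 ⊕ D_6 (dimension 10 + 66 = 76).

B2 ⊕ D6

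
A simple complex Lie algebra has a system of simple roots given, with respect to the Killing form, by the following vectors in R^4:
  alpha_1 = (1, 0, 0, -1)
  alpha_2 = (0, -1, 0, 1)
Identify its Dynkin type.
Compute the Cartan integers a_ij = 2(alpha_i, alpha_j)/(alpha_j, alpha_j); the resulting 2x2 Cartan matrix is
[[2, -1], [-1, 2]].
All simple roots have the same length, so the diagram is simply laced. The associated Dynkin diagram is a chain of 2 nodes with single edges (A_2), so the type is A_2 (the algebra sl(3)).

type A_2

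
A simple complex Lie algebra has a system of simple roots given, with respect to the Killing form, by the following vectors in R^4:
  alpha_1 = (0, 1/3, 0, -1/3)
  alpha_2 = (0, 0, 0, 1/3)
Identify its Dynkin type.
B2

Compute the Cartan integers a_ij = 2(alpha_i, alpha_j)/(alpha_j, alpha_j); the resulting 2x2 Cartan matrix is
[[2, -2], [-1, 2]].
The roots have two lengths (squared-length ratio 2:1); the short ones are alpha_{2}. The associated Dynkin diagram is a chain of 2 nodes with a double edge at one end; the terminal node there is the unique short simple root (B_2), so the type is B_2 (the algebra so(5)).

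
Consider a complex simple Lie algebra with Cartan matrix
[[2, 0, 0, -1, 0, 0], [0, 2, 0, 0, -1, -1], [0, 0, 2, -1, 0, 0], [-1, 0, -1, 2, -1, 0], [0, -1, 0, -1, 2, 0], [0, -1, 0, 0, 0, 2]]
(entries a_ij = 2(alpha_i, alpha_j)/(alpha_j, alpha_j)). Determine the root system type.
The matrix has rank 6 with 2's on the diagonal. Reading the off-diagonal entries as Dynkin edges (a single edge where a_ij = a_ji = -1; a double or triple edge where a_ij * a_ji = 2 or 3), the diagram is a chain of 4 nodes with a fork of two nodes at one end (D_6). One simple-root ordering that puts it in standard form is (alpha_6, alpha_2, alpha_5, alpha_4, alpha_3, alpha_1). So the algebra is type D_6, i.e. so(12).

D_6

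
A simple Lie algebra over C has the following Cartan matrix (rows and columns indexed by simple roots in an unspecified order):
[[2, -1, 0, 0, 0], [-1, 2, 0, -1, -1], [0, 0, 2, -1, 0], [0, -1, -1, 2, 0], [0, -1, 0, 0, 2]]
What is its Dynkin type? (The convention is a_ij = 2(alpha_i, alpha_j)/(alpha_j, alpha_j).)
D_5 (so(10))

The matrix has rank 5 with 2's on the diagonal. Reading the off-diagonal entries as Dynkin edges (a single edge where a_ij = a_ji = -1; a double or triple edge where a_ij * a_ji = 2 or 3), the diagram is a chain of 3 nodes with a fork of two nodes at one end (D_5). One simple-root ordering that puts it in standard form is (alpha_3, alpha_4, alpha_2, alpha_5, alpha_1). So the algebra is type D_5, i.e. so(10).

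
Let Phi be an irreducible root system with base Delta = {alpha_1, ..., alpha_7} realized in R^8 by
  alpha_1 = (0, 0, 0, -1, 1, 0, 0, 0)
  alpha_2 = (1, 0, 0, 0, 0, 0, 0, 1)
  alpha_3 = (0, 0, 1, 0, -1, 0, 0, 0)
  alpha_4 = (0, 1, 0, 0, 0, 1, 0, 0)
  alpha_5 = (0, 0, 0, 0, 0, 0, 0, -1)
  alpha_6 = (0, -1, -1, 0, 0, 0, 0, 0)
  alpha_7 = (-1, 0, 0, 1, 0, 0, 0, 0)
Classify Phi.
B7

Compute the Cartan integers a_ij = 2(alpha_i, alpha_j)/(alpha_j, alpha_j); the resulting 7x7 Cartan matrix is
[[2, 0, -1, 0, 0, 0, -1], [0, 2, 0, 0, -2, 0, -1], [-1, 0, 2, 0, 0, -1, 0], [0, 0, 0, 2, 0, -1, 0], [0, -1, 0, 0, 2, 0, 0], [0, 0, -1, -1, 0, 2, 0], [-1, -1, 0, 0, 0, 0, 2]].
The roots have two lengths (squared-length ratio 2:1); the short ones are alpha_{5}. The associated Dynkin diagram is a chain of 7 nodes with a double edge at one end; the terminal node there is the unique short simple root (B_7), so the type is B_7 (the algebra so(15)).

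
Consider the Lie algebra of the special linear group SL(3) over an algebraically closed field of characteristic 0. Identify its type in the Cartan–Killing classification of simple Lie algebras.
This is sl(3), which has dimension 3^2 - 1 = 8 and rank 3 - 1 = 2 (a Cartan subalgebra is the diagonal traceless matrices). In the classification of classical Lie algebras, the special linear algebra sl(n+1) has type A_n; here n = 2, so the Dynkin diagram is a chain of 2 nodes with single edges (A_2). Hence the type is A_2.

A_2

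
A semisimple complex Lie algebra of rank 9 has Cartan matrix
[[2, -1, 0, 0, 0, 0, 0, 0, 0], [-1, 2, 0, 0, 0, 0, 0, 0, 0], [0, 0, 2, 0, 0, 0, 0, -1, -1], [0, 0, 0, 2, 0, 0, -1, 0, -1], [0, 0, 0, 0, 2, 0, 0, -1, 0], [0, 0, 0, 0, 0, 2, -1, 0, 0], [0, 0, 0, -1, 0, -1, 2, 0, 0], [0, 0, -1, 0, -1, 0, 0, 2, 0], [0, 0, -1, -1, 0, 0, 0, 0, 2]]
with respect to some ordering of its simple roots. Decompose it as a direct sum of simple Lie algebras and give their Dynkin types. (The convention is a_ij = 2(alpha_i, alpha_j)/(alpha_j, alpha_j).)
The diagram associated to this matrix has two connected components: the simple roots {alpha_1, alpha_2} form a chain of 2 nodes with single edges (A_2), and {alpha_3, alpha_4, alpha_5, alpha_6, alpha_7, alpha_8, alpha_9} form a chain of 7 nodes with single edges (A_7). A semisimple Lie algebra decomposes uniquely as the direct sum of simple ideals, one per connected component of its Dynkin diagram, so g ≅ A_2 ⊕ A_7 (dimension 8 + 63 = 71).

type A_2 + type A_7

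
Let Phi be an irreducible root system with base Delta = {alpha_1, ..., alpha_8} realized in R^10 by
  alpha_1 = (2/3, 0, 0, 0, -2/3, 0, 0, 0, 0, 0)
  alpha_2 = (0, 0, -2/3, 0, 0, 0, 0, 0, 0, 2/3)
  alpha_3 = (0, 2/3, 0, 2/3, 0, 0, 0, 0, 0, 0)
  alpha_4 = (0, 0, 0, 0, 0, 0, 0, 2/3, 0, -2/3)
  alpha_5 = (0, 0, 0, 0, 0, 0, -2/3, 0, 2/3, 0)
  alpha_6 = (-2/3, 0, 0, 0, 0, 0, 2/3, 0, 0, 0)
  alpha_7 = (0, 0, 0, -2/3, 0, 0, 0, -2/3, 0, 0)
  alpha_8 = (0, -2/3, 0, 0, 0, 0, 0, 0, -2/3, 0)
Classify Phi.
Compute the Cartan integers a_ij = 2(alpha_i, alpha_j)/(alpha_j, alpha_j); the resulting 8x8 Cartan matrix is
[[2, 0, 0, 0, 0, -1, 0, 0], [0, 2, 0, -1, 0, 0, 0, 0], [0, 0, 2, 0, 0, 0, -1, -1], [0, -1, 0, 2, 0, 0, -1, 0], [0, 0, 0, 0, 2, -1, 0, -1], [-1, 0, 0, 0, -1, 2, 0, 0], [0, 0, -1, -1, 0, 0, 2, 0], [0, 0, -1, 0, -1, 0, 0, 2]].
All simple roots have the same length, so the diagram is simply laced. The associated Dynkin diagram is a chain of 8 nodes with single edges (A_8), so the type is A_8 (the algebra sl(9)).

A8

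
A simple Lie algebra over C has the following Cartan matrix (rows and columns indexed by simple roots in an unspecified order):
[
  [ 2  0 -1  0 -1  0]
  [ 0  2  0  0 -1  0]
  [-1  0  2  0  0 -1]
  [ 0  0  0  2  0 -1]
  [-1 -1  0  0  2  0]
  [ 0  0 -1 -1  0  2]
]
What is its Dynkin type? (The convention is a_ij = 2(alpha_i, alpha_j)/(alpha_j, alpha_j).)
The matrix has rank 6 with 2's on the diagonal. Reading the off-diagonal entries as Dynkin edges (a single edge where a_ij = a_ji = -1; a double or triple edge where a_ij * a_ji = 2 or 3), the diagram is a chain of 6 nodes with single edges (A_6). One simple-root ordering that puts it in standard form is (alpha_4, alpha_6, alpha_3, alpha_1, alpha_5, alpha_2). So the algebra is type A_6, i.e. sl(7).

type A_6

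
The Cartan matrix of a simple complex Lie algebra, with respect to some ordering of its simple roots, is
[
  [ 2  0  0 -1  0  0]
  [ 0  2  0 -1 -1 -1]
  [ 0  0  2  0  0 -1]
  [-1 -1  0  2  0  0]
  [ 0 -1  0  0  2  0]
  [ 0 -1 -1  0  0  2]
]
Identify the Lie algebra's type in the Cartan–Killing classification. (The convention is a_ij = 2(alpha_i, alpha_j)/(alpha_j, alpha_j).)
The matrix has rank 6 with 2's on the diagonal. Reading the off-diagonal entries as Dynkin edges (a single edge where a_ij = a_ji = -1; a double or triple edge where a_ij * a_ji = 2 or 3), the diagram is a chain of 5 nodes with one extra node attached to the third node from one end (E_6). One simple-root ordering that puts it in standard form is (alpha_3, alpha_5, alpha_6, alpha_2, alpha_4, alpha_1). So the algebra is type E_6.

E6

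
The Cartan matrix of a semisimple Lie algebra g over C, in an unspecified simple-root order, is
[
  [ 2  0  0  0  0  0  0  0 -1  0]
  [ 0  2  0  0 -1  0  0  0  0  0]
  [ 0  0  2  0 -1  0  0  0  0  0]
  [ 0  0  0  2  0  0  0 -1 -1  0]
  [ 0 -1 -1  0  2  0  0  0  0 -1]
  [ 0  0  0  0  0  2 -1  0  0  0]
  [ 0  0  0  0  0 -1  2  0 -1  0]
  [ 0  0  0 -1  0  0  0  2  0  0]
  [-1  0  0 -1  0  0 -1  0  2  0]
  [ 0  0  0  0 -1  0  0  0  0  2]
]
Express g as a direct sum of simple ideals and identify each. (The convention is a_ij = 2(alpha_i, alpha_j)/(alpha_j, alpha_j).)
D_4 ⊕ E_6

The diagram associated to this matrix has two connected components: the simple roots {alpha_2, alpha_3, alpha_5, alpha_10} form a chain of 2 nodes with a fork of two nodes at one end (D_4), and {alpha_1, alpha_4, alpha_6, alpha_7, alpha_8, alpha_9} form a chain of 5 nodes with one extra node attached to the third node from one end (E_6). A semisimple Lie algebra decomposes uniquely as the direct sum of simple ideals, one per connected component of its Dynkin diagram, so g ≅ D_4 ⊕ E_6 (dimension 28 + 78 = 106).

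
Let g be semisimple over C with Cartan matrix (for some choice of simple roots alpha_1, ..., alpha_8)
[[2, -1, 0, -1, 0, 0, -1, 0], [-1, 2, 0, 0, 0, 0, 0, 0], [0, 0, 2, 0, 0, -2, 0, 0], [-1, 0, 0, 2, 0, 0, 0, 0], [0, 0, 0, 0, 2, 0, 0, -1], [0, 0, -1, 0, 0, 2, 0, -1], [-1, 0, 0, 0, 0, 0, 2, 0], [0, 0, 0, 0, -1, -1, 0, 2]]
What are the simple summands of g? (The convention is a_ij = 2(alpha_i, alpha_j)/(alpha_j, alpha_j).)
C4 ⊕ D4

The diagram associated to this matrix has two connected components: the simple roots {alpha_3, alpha_5, alpha_6, alpha_8} form a chain of 4 nodes with a double edge at one end; the terminal node there is the unique long simple root (C_4), and {alpha_1, alpha_2, alpha_4, alpha_7} form a chain of 2 nodes with a fork of two nodes at one end (D_4). A semisimple Lie algebra decomposes uniquely as the direct sum of simple ideals, one per connected component of its Dynkin diagram, so g ≅ C_4 ⊕ D_4 (dimension 36 + 28 = 64).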